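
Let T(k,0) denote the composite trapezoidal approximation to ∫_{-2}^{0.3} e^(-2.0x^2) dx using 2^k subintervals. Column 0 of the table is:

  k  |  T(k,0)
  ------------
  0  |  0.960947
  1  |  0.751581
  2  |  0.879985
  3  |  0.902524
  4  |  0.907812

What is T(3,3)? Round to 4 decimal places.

T(1,1) = 0.751581 + (0.751581 − 0.960947)/3 = 0.681792
T(2,1) = 0.879985 + (0.879985 − 0.751581)/3 = 0.922786
T(3,1) = (4·0.902524 − 0.879985) / 3 = 0.910037
T(2,2) = (16·0.922786 − 0.681792) / 15 = 0.938852
T(3,2) = (16·0.910037 − 0.922786) / 15 = 0.909187
T(3,3) = 0.909187 + (0.909187 − 0.938852)/63 = 0.908716

0.9087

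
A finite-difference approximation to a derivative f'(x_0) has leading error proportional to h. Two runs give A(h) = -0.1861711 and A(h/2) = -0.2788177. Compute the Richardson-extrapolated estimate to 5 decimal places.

The leading error scales as h; refining by a factor of 2 reduces it by 2^1 = 2.
Extrapolated value = (2·A(h/2) − A(h)) / (2 − 1)
= (2·(-0.2788177) − (-0.1861711)) / 1
= -0.3714643 / 1 = -0.3714643

-0.37146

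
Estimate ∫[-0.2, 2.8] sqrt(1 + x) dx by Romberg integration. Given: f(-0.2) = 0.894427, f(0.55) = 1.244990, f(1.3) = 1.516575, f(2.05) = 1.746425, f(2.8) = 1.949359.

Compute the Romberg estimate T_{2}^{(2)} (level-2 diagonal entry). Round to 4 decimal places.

4.4610

T_{0}^{(0)} (trapezoid, 1 panel, h=3.0000): 4.265679
T_{1}^{(0)} (trapezoid, 2 panels, h=1.5000): 4.407702
T_{2}^{(0)} (trapezoid, 4 panels, h=0.7500): 4.447412
T_{1}^{(1)} = 4.407702 + (4.407702 − 4.265679)/3 = 4.455043
T_{2}^{(1)} = 4.447412 + (4.447412 − 4.407702)/3 = 4.460649
T_{2}^{(2)} = 4.460649 + (4.460649 − 4.455043)/15 = 4.461023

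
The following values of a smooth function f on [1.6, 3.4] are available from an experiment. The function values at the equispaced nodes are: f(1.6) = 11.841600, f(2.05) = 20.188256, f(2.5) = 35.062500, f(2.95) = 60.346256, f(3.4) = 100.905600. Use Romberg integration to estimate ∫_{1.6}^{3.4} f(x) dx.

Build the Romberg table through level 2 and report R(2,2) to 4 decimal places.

R(0,0) (trapezoid, 1 panel, h=1.8000): 101.472480
R(1,0) (trapezoid, 2 panels, h=0.9000): 82.292490
R(2,0) (trapezoid, 4 panels, h=0.4500): 77.386775
R(1,1) = 82.292490 + (82.292490 − 101.472480)/3 = 75.899160
R(2,1) = 77.386775 + (77.386775 − 82.292490)/3 = 75.751537
R(2,2) = 75.751537 + (75.751537 − 75.899160)/15 = 75.741695

75.7417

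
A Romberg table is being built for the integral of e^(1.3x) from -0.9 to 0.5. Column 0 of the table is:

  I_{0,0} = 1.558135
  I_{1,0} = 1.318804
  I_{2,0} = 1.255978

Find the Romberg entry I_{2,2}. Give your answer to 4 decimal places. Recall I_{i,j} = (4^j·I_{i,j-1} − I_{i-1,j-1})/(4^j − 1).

1.2348

Richardson extrapolation on the trapezoidal column (denominator 4−1=3):
I_{1,1} = (4·1.318804 − 1.558135) / 3 = 1.239027
I_{2,1} = (4·1.255978 − 1.318804) / 3 = 1.235036
I_{2,2} = 1.235036 + (1.235036 − 1.239027)/15 = 1.234770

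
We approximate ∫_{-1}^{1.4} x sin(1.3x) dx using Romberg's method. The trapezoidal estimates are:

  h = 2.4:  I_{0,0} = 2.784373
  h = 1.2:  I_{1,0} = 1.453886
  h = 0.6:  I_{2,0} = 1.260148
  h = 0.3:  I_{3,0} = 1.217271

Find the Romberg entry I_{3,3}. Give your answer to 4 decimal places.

I_{1,1} = (4·1.453886 − 2.784373) / 3 = 1.010390
I_{2,1} = 1.260148 + (1.260148 − 1.453886)/3 = 1.195569
I_{3,1} = (4·1.217271 − 1.260148) / 3 = 1.202979
I_{2,2} = 1.195569 + (1.195569 − 1.010390)/15 = 1.207914
I_{3,2} = (16·1.202979 − 1.195569) / 15 = 1.203473
I_{3,3} = (64·1.203473 − 1.207914) / 63 = 1.203403
(Column j=1 coincides with Simpson's rule on the same nodes.)

1.2034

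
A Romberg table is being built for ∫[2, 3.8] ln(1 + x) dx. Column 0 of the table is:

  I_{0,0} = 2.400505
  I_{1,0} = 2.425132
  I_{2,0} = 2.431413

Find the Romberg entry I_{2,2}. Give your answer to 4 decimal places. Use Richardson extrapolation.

Richardson extrapolation on the trapezoidal column (denominator 4−1=3):
I_{1,1} = (4·2.425132 − 2.400505) / 3 = 2.433341
I_{2,1} = (4·2.431413 − 2.425132) / 3 = 2.433507
I_{2,2} = 2.433507 + (2.433507 − 2.433341)/15 = 2.433518

2.4335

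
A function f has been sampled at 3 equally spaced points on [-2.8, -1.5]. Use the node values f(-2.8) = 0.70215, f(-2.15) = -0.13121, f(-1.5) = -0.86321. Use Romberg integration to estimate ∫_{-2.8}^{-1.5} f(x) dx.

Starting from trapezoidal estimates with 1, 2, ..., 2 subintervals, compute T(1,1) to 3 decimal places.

T(0,0) (trapezoid, 1 panel, h=1.3000): -0.10469
T(1,0) (trapezoid, 2 panels, h=0.6500): -0.13763
T(1,1) = -0.13763 + (-0.13763 − (-0.10469))/3 = -0.14861

-0.149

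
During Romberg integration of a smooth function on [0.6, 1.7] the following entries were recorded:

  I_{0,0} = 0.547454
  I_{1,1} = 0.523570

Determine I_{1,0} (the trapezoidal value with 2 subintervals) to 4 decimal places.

From I_{1,1} = (4·I_{1,0} − I_{0,0})/3, solve for I_{1,0}:
4·I_{1,0} = 3·0.523570 + 0.547454 = 2.118164
I_{1,0} = 0.529541

0.5295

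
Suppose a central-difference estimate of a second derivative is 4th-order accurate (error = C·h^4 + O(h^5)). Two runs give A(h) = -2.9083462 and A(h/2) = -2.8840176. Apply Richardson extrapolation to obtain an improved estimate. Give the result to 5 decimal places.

-2.88240

The leading error scales as h^4; refining by a factor of 2 reduces it by 2^4 = 16.
Extrapolated value = (16·A(h/2) − A(h)) / (16 − 1)
= (16·(-2.8840176) − (-2.9083462)) / 15
= -43.2359354 / 15 = -2.8823957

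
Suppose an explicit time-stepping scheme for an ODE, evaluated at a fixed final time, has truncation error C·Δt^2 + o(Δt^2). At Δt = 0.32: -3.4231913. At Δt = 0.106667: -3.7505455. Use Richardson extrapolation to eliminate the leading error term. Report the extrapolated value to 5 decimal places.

Extrapolated value = (9·A(Δt/3) − A(Δt)) / (9 − 1)
= (9·(-3.7505455) − (-3.4231913)) / 8
= -30.3317182 / 8 = -3.7914648

-3.79146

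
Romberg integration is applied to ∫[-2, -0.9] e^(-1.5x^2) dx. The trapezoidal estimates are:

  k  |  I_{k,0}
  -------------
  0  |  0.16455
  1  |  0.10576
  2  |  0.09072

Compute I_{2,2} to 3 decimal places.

I_{1,1} = 0.10576 + (0.10576 − 0.16455)/3 = 0.08616
I_{2,1} = (4·0.09072 − 0.10576) / 3 = 0.08571
I_{2,2} = 0.08571 + (0.08571 − 0.08616)/15 = 0.08568

0.086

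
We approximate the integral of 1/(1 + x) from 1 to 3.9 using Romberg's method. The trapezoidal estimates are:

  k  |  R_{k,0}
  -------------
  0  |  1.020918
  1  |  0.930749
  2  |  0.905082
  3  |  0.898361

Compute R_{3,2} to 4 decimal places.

R_{2,1} = (4·0.905082 − 0.930749) / 3 = 0.896526
R_{3,1} = 0.898361 + (0.898361 − 0.905082)/3 = 0.896121
R_{3,2} = 0.896121 + (0.896121 − 0.896526)/15 = 0.896094

0.8961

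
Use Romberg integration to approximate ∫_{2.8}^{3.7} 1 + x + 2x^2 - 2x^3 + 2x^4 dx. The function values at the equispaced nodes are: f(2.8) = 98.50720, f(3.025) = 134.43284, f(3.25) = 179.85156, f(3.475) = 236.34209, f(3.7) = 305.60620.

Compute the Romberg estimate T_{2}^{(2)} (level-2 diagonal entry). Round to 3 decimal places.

T_{0}^{(0)} (trapezoid, 1 panel, h=0.9000): 181.85103
T_{1}^{(0)} (trapezoid, 2 panels, h=0.4500): 171.85872
T_{2}^{(0)} (trapezoid, 4 panels, h=0.2250): 169.35372
T_{1}^{(1)} = 171.85872 + (171.85872 − 181.85103)/3 = 168.52795
T_{2}^{(1)} = 169.35372 + (169.35372 − 171.85872)/3 = 168.51872
T_{2}^{(2)} = 168.51872 + (168.51872 − 168.52795)/15 = 168.51810

168.518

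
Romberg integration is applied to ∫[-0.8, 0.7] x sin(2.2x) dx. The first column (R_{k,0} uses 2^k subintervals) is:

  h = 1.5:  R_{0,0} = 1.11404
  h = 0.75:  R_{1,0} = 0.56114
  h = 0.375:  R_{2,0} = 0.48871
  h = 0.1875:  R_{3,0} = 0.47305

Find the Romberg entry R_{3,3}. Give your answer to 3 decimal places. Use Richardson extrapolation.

0.468

Richardson extrapolation on the trapezoidal column (denominator 4−1=3):
R_{1,1} = (4·0.56114 − 1.11404) / 3 = 0.37684
R_{2,1} = (4·0.48871 − 0.56114) / 3 = 0.46457
R_{3,1} = 0.47305 + (0.47305 − 0.48871)/3 = 0.46783
R_{2,2} = (16·0.46457 − 0.37684) / 15 = 0.47042
R_{3,2} = (16·0.46783 − 0.46457) / 15 = 0.46805
R_{3,3} = 0.46805 + (0.46805 − 0.47042)/63 = 0.46801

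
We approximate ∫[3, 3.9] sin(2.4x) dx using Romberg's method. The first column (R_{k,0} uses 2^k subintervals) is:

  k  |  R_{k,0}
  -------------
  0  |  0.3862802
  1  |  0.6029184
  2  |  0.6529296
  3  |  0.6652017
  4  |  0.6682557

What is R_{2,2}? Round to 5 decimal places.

Richardson extrapolation on the trapezoidal column (denominator 4−1=3):
R_{1,1} = (4·0.6029184 − 0.3862802) / 3 = 0.6751311
R_{2,1} = 0.6529296 + (0.6529296 − 0.6029184)/3 = 0.6696000
R_{2,2} = (16·0.6696000 − 0.6751311) / 15 = 0.6692313
(Column j=1 coincides with Simpson's rule on the same nodes.)

0.66923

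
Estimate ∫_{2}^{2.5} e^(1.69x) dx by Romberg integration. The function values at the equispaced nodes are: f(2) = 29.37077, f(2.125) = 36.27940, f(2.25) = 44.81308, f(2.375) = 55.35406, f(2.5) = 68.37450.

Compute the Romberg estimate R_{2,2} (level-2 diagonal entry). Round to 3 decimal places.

23.079

R_{0,0} (trapezoid, 1 panel, h=0.5000): 24.43632
R_{1,0} (trapezoid, 2 panels, h=0.2500): 23.42143
R_{2,0} (trapezoid, 4 panels, h=0.1250): 23.16490
R_{1,1} = 23.42143 + (23.42143 − 24.43632)/3 = 23.08313
R_{2,1} = 23.16490 + (23.16490 − 23.42143)/3 = 23.07939
R_{2,2} = 23.07939 + (23.07939 − 23.08313)/15 = 23.07914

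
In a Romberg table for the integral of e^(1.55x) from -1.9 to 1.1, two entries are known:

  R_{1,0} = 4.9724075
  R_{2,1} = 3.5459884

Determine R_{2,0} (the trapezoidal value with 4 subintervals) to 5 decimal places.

From R_{2,1} = (4·R_{2,0} − R_{1,0})/3, solve for R_{2,0}:
4·R_{2,0} = 3·3.5459884 + 4.9724075 = 15.6103727
R_{2,0} = 3.9025932

3.90259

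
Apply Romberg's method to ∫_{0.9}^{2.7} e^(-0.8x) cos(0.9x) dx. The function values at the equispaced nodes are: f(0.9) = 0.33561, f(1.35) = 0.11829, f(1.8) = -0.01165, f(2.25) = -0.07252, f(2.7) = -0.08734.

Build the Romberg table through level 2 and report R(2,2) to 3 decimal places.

0.061

R(0,0) (trapezoid, 1 panel, h=1.8000): 0.22344
R(1,0) (trapezoid, 2 panels, h=0.9000): 0.10124
R(2,0) (trapezoid, 4 panels, h=0.4500): 0.07121
R(1,1) = 0.10124 + (0.10124 − 0.22344)/3 = 0.06051
R(2,1) = 0.07121 + (0.07121 − 0.10124)/3 = 0.06120
R(2,2) = 0.06120 + (0.06120 − 0.06051)/15 = 0.06125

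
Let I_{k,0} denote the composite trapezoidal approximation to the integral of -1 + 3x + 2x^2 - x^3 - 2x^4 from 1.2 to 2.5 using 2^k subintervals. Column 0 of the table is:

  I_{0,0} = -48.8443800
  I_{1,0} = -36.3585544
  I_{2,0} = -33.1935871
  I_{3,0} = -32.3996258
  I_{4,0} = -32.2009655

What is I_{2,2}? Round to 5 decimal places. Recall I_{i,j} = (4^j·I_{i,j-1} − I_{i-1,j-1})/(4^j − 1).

-32.13473

Richardson extrapolation on the trapezoidal column (denominator 4−1=3):
I_{1,1} = -36.3585544 + (-36.3585544 − (-48.8443800))/3 = -32.1966125
I_{2,1} = -33.1935871 + (-33.1935871 − (-36.3585544))/3 = -32.1385980
I_{2,2} = (16·(-32.1385980) − (-32.1966125)) / 15 = -32.1347304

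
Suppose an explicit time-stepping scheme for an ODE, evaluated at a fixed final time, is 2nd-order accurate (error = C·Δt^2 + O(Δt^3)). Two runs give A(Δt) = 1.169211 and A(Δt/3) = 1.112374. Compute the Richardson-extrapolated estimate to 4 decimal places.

Extrapolated value = (9·A(Δt/3) − A(Δt)) / (9 − 1)
= (9·1.112374 − 1.169211) / 8
= 8.842155 / 8 = 1.105269

1.1053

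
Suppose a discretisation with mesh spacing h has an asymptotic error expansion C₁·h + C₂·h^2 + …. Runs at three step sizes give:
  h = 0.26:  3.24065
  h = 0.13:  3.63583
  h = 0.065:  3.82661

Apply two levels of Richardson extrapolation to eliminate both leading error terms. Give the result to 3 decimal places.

First eliminate the h term (factor 2^1 = 2):
  B₁ = (2·3.63583 − 3.24065)/1 = 4.03101
  B₂ = (2·3.82661 − 3.63583)/1 = 4.01739
Then eliminate the h^2 term (factor 2^2 = 4):
  (4·4.01739 − 4.03101)/3 = 4.01285

4.013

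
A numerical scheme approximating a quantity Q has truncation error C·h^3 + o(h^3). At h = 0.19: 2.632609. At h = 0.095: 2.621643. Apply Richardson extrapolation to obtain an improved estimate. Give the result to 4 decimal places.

The leading error scales as h^3; refining by a factor of 2 reduces it by 2^3 = 8.
Extrapolated value = (8·A(h/2) − A(h)) / (8 − 1)
= (8·2.621643 − 2.632609) / 7
= 18.340535 / 7 = 2.620076

2.6201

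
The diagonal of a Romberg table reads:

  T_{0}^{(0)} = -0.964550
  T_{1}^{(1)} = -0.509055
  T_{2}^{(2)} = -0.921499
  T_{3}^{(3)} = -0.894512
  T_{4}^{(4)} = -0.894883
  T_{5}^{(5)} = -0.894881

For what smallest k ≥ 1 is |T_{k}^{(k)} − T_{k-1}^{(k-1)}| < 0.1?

k = 3

|T_{1}^{(1)} − T_{0}^{(0)}| = 0.455495 ≥ 0.1
|T_{2}^{(2)} − T_{1}^{(1)}| = 0.412444 ≥ 0.1
|T_{3}^{(3)} − T_{2}^{(2)}| = 0.026987 < 0.1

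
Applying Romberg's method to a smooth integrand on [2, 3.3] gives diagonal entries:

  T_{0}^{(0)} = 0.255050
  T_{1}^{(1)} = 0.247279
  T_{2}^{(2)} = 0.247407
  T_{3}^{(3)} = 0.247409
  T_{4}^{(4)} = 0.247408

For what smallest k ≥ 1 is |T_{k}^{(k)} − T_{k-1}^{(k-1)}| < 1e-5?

|T_{1}^{(1)} − T_{0}^{(0)}| = 0.007771 ≥ 1e-5
|T_{2}^{(2)} − T_{1}^{(1)}| = 0.000128 ≥ 1e-5
|T_{3}^{(3)} − T_{2}^{(2)}| = 0.000002 < 1e-5

k = 3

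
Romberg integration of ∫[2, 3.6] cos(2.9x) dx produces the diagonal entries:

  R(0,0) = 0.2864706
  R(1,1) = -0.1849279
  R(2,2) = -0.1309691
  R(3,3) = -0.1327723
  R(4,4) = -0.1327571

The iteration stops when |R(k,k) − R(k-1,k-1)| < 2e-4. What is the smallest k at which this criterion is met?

|R(1,1) − R(0,0)| = 0.4713985 ≥ 2e-4
|R(2,2) − R(1,1)| = 0.0539588 ≥ 2e-4
|R(3,3) − R(2,2)| = 0.0018032 ≥ 2e-4
|R(4,4) − R(3,3)| = 0.0000152 < 2e-4

k = 4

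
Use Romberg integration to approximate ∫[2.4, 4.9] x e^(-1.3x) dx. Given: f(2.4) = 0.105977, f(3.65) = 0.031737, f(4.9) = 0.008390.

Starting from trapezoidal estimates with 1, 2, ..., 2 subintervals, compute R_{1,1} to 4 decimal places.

0.1005

R_{0,0} (trapezoid, 1 panel, h=2.5000): 0.142959
R_{1,0} (trapezoid, 2 panels, h=1.2500): 0.111151
R_{1,1} = 0.111151 + (0.111151 − 0.142959)/3 = 0.100548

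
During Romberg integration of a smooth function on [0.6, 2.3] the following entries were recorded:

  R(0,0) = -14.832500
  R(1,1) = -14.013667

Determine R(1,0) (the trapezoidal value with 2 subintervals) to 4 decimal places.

From R(1,1) = (4·R(1,0) − R(0,0))/3, solve for R(1,0):
4·R(1,0) = 3·(-14.013667) + (-14.832500) = -56.873501
R(1,0) = -14.218375

-14.2184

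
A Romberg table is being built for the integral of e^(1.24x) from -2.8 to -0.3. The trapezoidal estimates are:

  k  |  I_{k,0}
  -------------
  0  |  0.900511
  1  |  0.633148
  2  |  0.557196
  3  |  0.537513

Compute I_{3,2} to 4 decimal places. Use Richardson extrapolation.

0.5309

I_{2,1} = 0.557196 + (0.557196 − 0.633148)/3 = 0.531879
I_{3,1} = (4·0.537513 − 0.557196) / 3 = 0.530952
I_{3,2} = 0.530952 + (0.530952 − 0.531879)/15 = 0.530890
(Column j=1 coincides with Simpson's rule on the same nodes.)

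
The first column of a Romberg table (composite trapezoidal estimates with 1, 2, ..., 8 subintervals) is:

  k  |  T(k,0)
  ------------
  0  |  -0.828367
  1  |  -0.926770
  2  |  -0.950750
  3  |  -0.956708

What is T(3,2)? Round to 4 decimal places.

T(2,1) = (4·(-0.950750) − (-0.926770)) / 3 = -0.958743
T(3,1) = (4·(-0.956708) − (-0.950750)) / 3 = -0.958694
T(3,2) = -0.958694 + (-0.958694 − (-0.958743))/15 = -0.958691
(Column j=1 coincides with Simpson's rule on the same nodes.)

-0.9587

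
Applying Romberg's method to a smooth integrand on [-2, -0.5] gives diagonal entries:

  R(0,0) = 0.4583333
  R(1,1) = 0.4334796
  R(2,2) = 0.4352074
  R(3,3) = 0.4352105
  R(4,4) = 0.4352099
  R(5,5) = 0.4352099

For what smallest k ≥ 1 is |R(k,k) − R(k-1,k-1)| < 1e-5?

|R(1,1) − R(0,0)| = 0.0248537 ≥ 1e-5
|R(2,2) − R(1,1)| = 0.0017278 ≥ 1e-5
|R(3,3) − R(2,2)| = 0.0000031 < 1e-5

k = 3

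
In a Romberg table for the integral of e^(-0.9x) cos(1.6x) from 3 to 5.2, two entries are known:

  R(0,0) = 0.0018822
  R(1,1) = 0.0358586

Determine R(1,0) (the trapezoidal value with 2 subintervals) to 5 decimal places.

0.02736

From R(1,1) = (4·R(1,0) − R(0,0))/3, solve for R(1,0):
4·R(1,0) = 3·0.0358586 + 0.0018822 = 0.1094580
R(1,0) = 0.0273645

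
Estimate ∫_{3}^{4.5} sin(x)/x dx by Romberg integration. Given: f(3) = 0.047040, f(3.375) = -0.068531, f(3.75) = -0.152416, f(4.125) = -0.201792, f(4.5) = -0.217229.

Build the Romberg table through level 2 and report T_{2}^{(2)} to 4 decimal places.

-0.1945

T_{0}^{(0)} (trapezoid, 1 panel, h=1.5000): -0.127642
T_{1}^{(0)} (trapezoid, 2 panels, h=0.7500): -0.178133
T_{2}^{(0)} (trapezoid, 4 panels, h=0.3750): -0.190438
T_{1}^{(1)} = -0.178133 + (-0.178133 − (-0.127642))/3 = -0.194963
T_{2}^{(1)} = -0.190438 + (-0.190438 − (-0.178133))/3 = -0.194540
T_{2}^{(2)} = -0.194540 + (-0.194540 − (-0.194963))/15 = -0.194512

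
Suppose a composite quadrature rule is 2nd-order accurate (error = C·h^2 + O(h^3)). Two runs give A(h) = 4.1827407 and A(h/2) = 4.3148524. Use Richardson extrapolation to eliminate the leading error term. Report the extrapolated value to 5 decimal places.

4.35889

The leading error scales as h^2; refining by a factor of 2 reduces it by 2^2 = 4.
Extrapolated value = (4·A(h/2) − A(h)) / (4 − 1)
= (4·4.3148524 − 4.1827407) / 3
= 13.0766689 / 3 = 4.3588896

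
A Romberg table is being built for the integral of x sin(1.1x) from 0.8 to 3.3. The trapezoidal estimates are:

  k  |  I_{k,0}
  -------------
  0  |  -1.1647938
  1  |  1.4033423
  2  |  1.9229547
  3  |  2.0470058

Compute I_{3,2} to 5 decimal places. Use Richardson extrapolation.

I_{2,1} = 1.9229547 + (1.9229547 − 1.4033423)/3 = 2.0961588
I_{3,1} = (4·2.0470058 − 1.9229547) / 3 = 2.0883562
I_{3,2} = (16·2.0883562 − 2.0961588) / 15 = 2.0878360

2.08784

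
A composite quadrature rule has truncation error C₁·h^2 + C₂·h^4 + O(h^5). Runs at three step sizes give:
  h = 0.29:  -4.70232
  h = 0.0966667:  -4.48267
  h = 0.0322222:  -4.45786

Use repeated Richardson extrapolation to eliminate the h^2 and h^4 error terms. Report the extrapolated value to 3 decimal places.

First eliminate the h^2 term (factor 3^2 = 9):
  B₁ = (9·(-4.48267) − (-4.70232))/8 = -4.45521
  B₂ = (9·(-4.45786) − (-4.48267))/8 = -4.45476
Then eliminate the h^4 term (factor 3^4 = 81):
  (81·(-4.45476) − (-4.45521))/80 = -4.45475

-4.455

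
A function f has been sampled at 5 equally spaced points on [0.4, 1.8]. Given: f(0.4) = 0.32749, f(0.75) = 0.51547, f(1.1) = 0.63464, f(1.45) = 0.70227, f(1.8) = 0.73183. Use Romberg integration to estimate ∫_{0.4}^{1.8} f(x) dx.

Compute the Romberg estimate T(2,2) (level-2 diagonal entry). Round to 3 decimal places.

0.840

T(0,0) (trapezoid, 1 panel, h=1.4000): 0.74152
T(1,0) (trapezoid, 2 panels, h=0.7000): 0.81501
T(2,0) (trapezoid, 4 panels, h=0.3500): 0.83371
T(1,1) = 0.81501 + (0.81501 − 0.74152)/3 = 0.83951
T(2,1) = 0.83371 + (0.83371 − 0.81501)/3 = 0.83994
T(2,2) = 0.83994 + (0.83994 − 0.83951)/15 = 0.83997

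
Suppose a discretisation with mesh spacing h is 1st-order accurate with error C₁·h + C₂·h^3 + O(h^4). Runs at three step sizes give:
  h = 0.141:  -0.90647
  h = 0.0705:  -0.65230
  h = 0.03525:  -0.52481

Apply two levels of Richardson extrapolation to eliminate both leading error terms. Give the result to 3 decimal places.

First eliminate the h term (factor 2^1 = 2):
  B₁ = (2·(-0.65230) − (-0.90647))/1 = -0.39813
  B₂ = (2·(-0.52481) − (-0.65230))/1 = -0.39732
Then eliminate the h^3 term (factor 2^3 = 8):
  (8·(-0.39732) − (-0.39813))/7 = -0.39720

-0.397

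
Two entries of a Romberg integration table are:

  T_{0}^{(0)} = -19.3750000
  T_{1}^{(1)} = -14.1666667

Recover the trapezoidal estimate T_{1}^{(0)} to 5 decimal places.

-15.46875

From T_{1}^{(1)} = (4·T_{1}^{(0)} − T_{0}^{(0)})/3, solve for T_{1}^{(0)}:
4·T_{1}^{(0)} = 3·(-14.1666667) + (-19.3750000) = -61.8750001
T_{1}^{(0)} = -15.4687500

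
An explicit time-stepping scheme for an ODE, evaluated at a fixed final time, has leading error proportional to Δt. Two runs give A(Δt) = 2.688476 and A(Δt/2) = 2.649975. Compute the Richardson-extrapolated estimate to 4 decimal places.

The leading error scales as Δt; refining by a factor of 2 reduces it by 2^1 = 2.
Extrapolated value = (2·A(Δt/2) − A(Δt)) / (2 − 1)
= (2·2.649975 − 2.688476) / 1
= 2.611474 / 1 = 2.611474

2.6115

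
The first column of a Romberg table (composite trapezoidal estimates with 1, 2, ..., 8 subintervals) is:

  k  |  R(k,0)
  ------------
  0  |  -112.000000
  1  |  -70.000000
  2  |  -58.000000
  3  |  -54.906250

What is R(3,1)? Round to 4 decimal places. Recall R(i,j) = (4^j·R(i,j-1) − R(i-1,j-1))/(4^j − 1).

-53.8750

Richardson extrapolation on the trapezoidal column (denominator 4−1=3):
R(3,1) = -54.906250 + (-54.906250 − (-58.000000))/3 = -53.875000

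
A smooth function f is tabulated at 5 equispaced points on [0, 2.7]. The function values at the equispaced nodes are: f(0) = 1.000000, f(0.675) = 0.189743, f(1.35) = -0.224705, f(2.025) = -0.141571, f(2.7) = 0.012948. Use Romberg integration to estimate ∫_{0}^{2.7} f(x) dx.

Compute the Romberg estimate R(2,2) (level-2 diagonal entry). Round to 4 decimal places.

0.1781

R(0,0) (trapezoid, 1 panel, h=2.7000): 1.367480
R(1,0) (trapezoid, 2 panels, h=1.3500): 0.380388
R(2,0) (trapezoid, 4 panels, h=0.6750): 0.222710
R(1,1) = 0.380388 + (0.380388 − 1.367480)/3 = 0.051357
R(2,1) = 0.222710 + (0.222710 − 0.380388)/3 = 0.170151
R(2,2) = 0.170151 + (0.170151 − 0.051357)/15 = 0.178071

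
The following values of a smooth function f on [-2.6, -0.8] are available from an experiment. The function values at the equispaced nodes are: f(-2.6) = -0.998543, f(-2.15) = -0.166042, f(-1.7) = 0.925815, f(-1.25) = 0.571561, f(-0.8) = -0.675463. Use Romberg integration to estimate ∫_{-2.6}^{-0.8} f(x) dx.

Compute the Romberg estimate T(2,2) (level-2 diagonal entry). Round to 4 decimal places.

T(0,0) (trapezoid, 1 panel, h=1.8000): -1.506605
T(1,0) (trapezoid, 2 panels, h=0.9000): 0.079931
T(2,0) (trapezoid, 4 panels, h=0.4500): 0.222449
T(1,1) = 0.079931 + (0.079931 − (-1.506605))/3 = 0.608776
T(2,1) = 0.222449 + (0.222449 − 0.079931)/3 = 0.269955
T(2,2) = 0.269955 + (0.269955 − 0.608776)/15 = 0.247367

0.2474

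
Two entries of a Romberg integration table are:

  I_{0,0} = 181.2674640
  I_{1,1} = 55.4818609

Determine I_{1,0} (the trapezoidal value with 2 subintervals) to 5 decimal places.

From I_{1,1} = (4·I_{1,0} − I_{0,0})/3, solve for I_{1,0}:
4·I_{1,0} = 3·55.4818609 + 181.2674640 = 347.7130467
I_{1,0} = 86.9282617

86.92826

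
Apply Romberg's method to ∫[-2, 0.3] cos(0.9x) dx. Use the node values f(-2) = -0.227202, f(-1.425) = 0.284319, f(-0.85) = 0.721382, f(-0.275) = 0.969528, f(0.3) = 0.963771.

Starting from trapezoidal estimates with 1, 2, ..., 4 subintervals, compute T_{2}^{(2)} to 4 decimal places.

T_{0}^{(0)} (trapezoid, 1 panel, h=2.3000): 0.847054
T_{1}^{(0)} (trapezoid, 2 panels, h=1.1500): 1.253116
T_{2}^{(0)} (trapezoid, 4 panels, h=0.5750): 1.347520
T_{1}^{(1)} = 1.253116 + (1.253116 − 0.847054)/3 = 1.388470
T_{2}^{(1)} = 1.347520 + (1.347520 − 1.253116)/3 = 1.378988
T_{2}^{(2)} = 1.378988 + (1.378988 − 1.388470)/15 = 1.378356

1.3784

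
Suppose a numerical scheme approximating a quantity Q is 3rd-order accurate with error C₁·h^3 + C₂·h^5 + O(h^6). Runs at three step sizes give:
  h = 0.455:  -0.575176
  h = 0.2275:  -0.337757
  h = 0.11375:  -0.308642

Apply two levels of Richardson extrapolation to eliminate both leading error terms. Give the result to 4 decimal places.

First eliminate the h^3 term (factor 2^3 = 8):
  B₁ = (8·(-0.337757) − (-0.575176))/7 = -0.303840
  B₂ = (8·(-0.308642) − (-0.337757))/7 = -0.304483
Then eliminate the h^5 term (factor 2^5 = 32):
  (32·(-0.304483) − (-0.303840))/31 = -0.304504

-0.3045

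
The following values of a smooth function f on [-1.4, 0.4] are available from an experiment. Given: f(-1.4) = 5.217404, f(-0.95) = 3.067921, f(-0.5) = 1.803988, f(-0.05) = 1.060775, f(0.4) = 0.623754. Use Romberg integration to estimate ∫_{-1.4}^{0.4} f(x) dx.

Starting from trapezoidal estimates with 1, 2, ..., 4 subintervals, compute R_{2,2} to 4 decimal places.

3.8931

R_{0,0} (trapezoid, 1 panel, h=1.8000): 5.257042
R_{1,0} (trapezoid, 2 panels, h=0.9000): 4.252110
R_{2,0} (trapezoid, 4 panels, h=0.4500): 3.983968
R_{1,1} = 4.252110 + (4.252110 − 5.257042)/3 = 3.917133
R_{2,1} = 3.983968 + (3.983968 − 4.252110)/3 = 3.894587
R_{2,2} = 3.894587 + (3.894587 − 3.917133)/15 = 3.893084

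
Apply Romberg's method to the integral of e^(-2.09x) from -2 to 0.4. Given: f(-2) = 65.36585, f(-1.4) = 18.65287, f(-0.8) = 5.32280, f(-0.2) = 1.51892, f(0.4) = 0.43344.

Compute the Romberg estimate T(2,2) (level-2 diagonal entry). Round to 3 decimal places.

31.199

T(0,0) (trapezoid, 1 panel, h=2.4000): 78.95915
T(1,0) (trapezoid, 2 panels, h=1.2000): 45.86693
T(2,0) (trapezoid, 4 panels, h=0.6000): 35.03654
T(1,1) = 45.86693 + (45.86693 − 78.95915)/3 = 34.83619
T(2,1) = 35.03654 + (35.03654 − 45.86693)/3 = 31.42641
T(2,2) = 31.42641 + (31.42641 − 34.83619)/15 = 31.19909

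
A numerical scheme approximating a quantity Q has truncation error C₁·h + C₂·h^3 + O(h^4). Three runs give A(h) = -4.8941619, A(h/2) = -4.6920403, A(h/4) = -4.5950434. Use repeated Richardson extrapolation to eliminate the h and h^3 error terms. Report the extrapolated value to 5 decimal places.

First eliminate the h term (factor 2^1 = 2):
  B₁ = (2·(-4.6920403) − (-4.8941619))/1 = -4.4899187
  B₂ = (2·(-4.5950434) − (-4.6920403))/1 = -4.4980465
Then eliminate the h^3 term (factor 2^3 = 8):
  (8·(-4.4980465) − (-4.4899187))/7 = -4.4992076

-4.49921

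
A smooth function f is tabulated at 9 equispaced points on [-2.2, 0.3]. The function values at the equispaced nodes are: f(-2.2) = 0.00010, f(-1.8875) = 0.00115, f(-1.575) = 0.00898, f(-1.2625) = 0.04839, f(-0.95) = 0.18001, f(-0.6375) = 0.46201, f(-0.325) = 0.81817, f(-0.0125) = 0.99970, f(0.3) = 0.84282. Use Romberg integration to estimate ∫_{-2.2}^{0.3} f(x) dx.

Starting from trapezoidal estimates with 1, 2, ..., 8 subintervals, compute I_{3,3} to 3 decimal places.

I_{0,0} (trapezoid, 1 panel, h=2.5000): 1.05365
I_{1,0} (trapezoid, 2 panels, h=1.2500): 0.75184
I_{2,0} (trapezoid, 4 panels, h=0.6250): 0.89289
I_{3,0} (trapezoid, 8 panels, h=0.3125): 0.91871
I_{1,1} = 0.75184 + (0.75184 − 1.05365)/3 = 0.65124
I_{2,1} = 0.89289 + (0.89289 − 0.75184)/3 = 0.93991
I_{3,1} = 0.91871 + (0.91871 − 0.89289)/3 = 0.92732
I_{2,2} = 0.93991 + (0.93991 − 0.65124)/15 = 0.95915
I_{3,2} = 0.92732 + (0.92732 − 0.93991)/15 = 0.92648
I_{3,3} = 0.92648 + (0.92648 − 0.95915)/63 = 0.92596

0.926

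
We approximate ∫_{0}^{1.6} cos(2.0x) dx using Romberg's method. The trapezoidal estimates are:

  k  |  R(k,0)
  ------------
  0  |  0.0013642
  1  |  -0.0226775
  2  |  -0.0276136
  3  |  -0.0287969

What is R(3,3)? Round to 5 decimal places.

-0.02919

Richardson extrapolation on the trapezoidal column (denominator 4−1=3):
R(1,1) = (4·(-0.0226775) − 0.0013642) / 3 = -0.0306914
R(2,1) = (4·(-0.0276136) − (-0.0226775)) / 3 = -0.0292590
R(3,1) = (4·(-0.0287969) − (-0.0276136)) / 3 = -0.0291913
R(2,2) = (16·(-0.0292590) − (-0.0306914)) / 15 = -0.0291635
R(3,2) = -0.0291913 + (-0.0291913 − (-0.0292590))/15 = -0.0291868
R(3,3) = (64·(-0.0291868) − (-0.0291635)) / 63 = -0.0291872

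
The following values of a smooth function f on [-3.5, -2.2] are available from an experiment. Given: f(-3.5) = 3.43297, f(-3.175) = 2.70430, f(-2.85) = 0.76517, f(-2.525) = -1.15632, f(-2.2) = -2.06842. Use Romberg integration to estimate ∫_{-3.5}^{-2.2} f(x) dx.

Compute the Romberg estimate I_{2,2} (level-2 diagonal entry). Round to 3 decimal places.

0.986

I_{0,0} (trapezoid, 1 panel, h=1.3000): 0.88696
I_{1,0} (trapezoid, 2 panels, h=0.6500): 0.94084
I_{2,0} (trapezoid, 4 panels, h=0.3250): 0.97351
I_{1,1} = 0.94084 + (0.94084 − 0.88696)/3 = 0.95880
I_{2,1} = 0.97351 + (0.97351 − 0.94084)/3 = 0.98440
I_{2,2} = 0.98440 + (0.98440 − 0.95880)/15 = 0.98611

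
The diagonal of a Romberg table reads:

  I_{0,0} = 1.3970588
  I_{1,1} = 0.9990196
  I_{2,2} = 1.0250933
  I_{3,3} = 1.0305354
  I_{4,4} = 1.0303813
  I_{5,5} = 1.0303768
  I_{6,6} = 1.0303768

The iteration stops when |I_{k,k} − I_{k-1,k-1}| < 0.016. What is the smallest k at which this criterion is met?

|I_{1,1} − I_{0,0}| = 0.3980392 ≥ 0.016
|I_{2,2} − I_{1,1}| = 0.0260737 ≥ 0.016
|I_{3,3} − I_{2,2}| = 0.0054421 < 0.016

k = 3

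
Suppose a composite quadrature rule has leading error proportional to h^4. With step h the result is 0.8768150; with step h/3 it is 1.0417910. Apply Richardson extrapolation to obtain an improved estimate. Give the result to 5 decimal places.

1.04385

The leading error scales as h^4; refining by a factor of 3 reduces it by 3^4 = 81.
Extrapolated value = (81·A(h/3) − A(h)) / (81 − 1)
= (81·1.0417910 − 0.8768150) / 80
= 83.5082560 / 80 = 1.0438532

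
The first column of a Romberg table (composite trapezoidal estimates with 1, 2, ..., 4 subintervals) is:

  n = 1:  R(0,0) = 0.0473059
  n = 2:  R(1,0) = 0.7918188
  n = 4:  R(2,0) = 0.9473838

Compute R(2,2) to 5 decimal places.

0.99652

R(1,1) = 0.7918188 + (0.7918188 − 0.0473059)/3 = 1.0399898
R(2,1) = 0.9473838 + (0.9473838 − 0.7918188)/3 = 0.9992388
R(2,2) = 0.9992388 + (0.9992388 − 1.0399898)/15 = 0.9965221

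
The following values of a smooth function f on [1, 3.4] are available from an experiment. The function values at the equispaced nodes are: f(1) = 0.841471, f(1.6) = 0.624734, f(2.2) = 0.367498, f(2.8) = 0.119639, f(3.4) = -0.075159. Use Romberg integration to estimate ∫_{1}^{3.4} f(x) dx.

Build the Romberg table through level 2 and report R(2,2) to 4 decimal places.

R(0,0) (trapezoid, 1 panel, h=2.4000): 0.919574
R(1,0) (trapezoid, 2 panels, h=1.2000): 0.900785
R(2,0) (trapezoid, 4 panels, h=0.6000): 0.897016
R(1,1) = 0.900785 + (0.900785 − 0.919574)/3 = 0.894522
R(2,1) = 0.897016 + (0.897016 − 0.900785)/3 = 0.895760
R(2,2) = 0.895760 + (0.895760 − 0.894522)/15 = 0.895843

0.8958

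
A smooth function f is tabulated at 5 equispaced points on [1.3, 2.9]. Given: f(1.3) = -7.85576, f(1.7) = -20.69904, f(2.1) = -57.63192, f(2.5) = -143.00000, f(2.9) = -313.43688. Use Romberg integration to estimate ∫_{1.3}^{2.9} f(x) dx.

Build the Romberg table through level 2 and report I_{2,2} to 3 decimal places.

I_{0,0} (trapezoid, 1 panel, h=1.6000): -257.03411
I_{1,0} (trapezoid, 2 panels, h=0.8000): -174.62259
I_{2,0} (trapezoid, 4 panels, h=0.4000): -152.79091
I_{1,1} = -174.62259 + (-174.62259 − (-257.03411))/3 = -147.15208
I_{2,1} = -152.79091 + (-152.79091 − (-174.62259))/3 = -145.51368
I_{2,2} = -145.51368 + (-145.51368 − (-147.15208))/15 = -145.40445

-145.404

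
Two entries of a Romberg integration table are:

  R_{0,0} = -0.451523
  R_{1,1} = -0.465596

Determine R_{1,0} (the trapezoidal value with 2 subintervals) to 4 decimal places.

-0.4621

From R_{1,1} = (4·R_{1,0} − R_{0,0})/3, solve for R_{1,0}:
4·R_{1,0} = 3·(-0.465596) + (-0.451523) = -1.848311
R_{1,0} = -0.462078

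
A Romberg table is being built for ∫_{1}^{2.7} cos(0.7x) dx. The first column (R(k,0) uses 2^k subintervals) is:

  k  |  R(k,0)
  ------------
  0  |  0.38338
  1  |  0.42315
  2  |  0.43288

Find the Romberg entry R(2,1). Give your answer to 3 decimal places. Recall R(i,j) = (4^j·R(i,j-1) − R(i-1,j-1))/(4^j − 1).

0.436

Richardson extrapolation on the trapezoidal column (denominator 4−1=3):
R(2,1) = (4·0.43288 − 0.42315) / 3 = 0.43612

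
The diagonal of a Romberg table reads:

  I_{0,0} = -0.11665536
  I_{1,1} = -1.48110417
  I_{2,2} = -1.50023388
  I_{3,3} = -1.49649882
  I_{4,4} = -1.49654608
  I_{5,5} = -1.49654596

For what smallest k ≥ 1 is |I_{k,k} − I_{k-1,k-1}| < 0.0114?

|I_{1,1} − I_{0,0}| = 1.36444881 ≥ 0.0114
|I_{2,2} − I_{1,1}| = 0.01912971 ≥ 0.0114
|I_{3,3} − I_{2,2}| = 0.00373506 < 0.0114

k = 3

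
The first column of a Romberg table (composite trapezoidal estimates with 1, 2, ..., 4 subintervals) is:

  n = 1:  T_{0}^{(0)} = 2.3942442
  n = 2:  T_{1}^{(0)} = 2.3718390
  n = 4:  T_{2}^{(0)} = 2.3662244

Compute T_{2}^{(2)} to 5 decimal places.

2.36435

Richardson extrapolation on the trapezoidal column (denominator 4−1=3):
T_{1}^{(1)} = 2.3718390 + (2.3718390 − 2.3942442)/3 = 2.3643706
T_{2}^{(1)} = 2.3662244 + (2.3662244 − 2.3718390)/3 = 2.3643529
T_{2}^{(2)} = 2.3643529 + (2.3643529 − 2.3643706)/15 = 2.3643517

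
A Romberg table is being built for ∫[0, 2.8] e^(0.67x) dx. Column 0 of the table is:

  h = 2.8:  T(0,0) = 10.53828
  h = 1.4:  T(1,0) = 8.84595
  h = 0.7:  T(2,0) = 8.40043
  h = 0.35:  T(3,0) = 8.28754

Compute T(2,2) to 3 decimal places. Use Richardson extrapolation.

T(1,1) = (4·8.84595 − 10.53828) / 3 = 8.28184
T(2,1) = 8.40043 + (8.40043 − 8.84595)/3 = 8.25192
T(2,2) = 8.25192 + (8.25192 − 8.28184)/15 = 8.24993

8.250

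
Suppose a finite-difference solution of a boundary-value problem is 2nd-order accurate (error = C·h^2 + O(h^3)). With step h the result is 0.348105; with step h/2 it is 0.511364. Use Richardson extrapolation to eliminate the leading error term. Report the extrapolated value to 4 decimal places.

The leading error scales as h^2; refining by a factor of 2 reduces it by 2^2 = 4.
Extrapolated value = (4·A(h/2) − A(h)) / (4 − 1)
= (4·0.511364 − 0.348105) / 3
= 1.697351 / 3 = 0.565784

0.5658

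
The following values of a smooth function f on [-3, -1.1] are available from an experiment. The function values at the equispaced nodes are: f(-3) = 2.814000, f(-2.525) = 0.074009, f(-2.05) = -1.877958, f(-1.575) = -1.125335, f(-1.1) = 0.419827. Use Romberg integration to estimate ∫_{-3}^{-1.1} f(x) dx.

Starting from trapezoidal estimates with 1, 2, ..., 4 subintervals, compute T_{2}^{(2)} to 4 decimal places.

T_{0}^{(0)} (trapezoid, 1 panel, h=1.9000): 3.072136
T_{1}^{(0)} (trapezoid, 2 panels, h=0.9500): -0.247992
T_{2}^{(0)} (trapezoid, 4 panels, h=0.4750): -0.623376
T_{1}^{(1)} = -0.247992 + (-0.247992 − 3.072136)/3 = -1.354701
T_{2}^{(1)} = -0.623376 + (-0.623376 − (-0.247992))/3 = -0.748504
T_{2}^{(2)} = -0.748504 + (-0.748504 − (-1.354701))/15 = -0.708091

-0.7081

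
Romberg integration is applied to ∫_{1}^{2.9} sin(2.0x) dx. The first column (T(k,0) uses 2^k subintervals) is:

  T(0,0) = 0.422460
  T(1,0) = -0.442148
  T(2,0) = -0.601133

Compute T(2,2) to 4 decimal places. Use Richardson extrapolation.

-0.6490

Richardson extrapolation on the trapezoidal column (denominator 4−1=3):
T(1,1) = (4·(-0.442148) − 0.422460) / 3 = -0.730351
T(2,1) = (4·(-0.601133) − (-0.442148)) / 3 = -0.654128
T(2,2) = (16·(-0.654128) − (-0.730351)) / 15 = -0.649046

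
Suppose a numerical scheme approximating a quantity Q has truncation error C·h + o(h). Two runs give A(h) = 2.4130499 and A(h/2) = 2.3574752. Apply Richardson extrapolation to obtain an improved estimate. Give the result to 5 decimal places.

2.30190

The leading error scales as h; refining by a factor of 2 reduces it by 2^1 = 2.
Extrapolated value = (2·A(h/2) − A(h)) / (2 − 1)
= (2·2.3574752 − 2.4130499) / 1
= 2.3019005 / 1 = 2.3019005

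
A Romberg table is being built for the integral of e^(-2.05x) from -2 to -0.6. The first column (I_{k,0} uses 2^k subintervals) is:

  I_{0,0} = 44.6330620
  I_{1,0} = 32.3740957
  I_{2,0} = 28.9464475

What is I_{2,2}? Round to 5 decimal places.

27.77164

Richardson extrapolation on the trapezoidal column (denominator 4−1=3):
I_{1,1} = 32.3740957 + (32.3740957 − 44.6330620)/3 = 28.2877736
I_{2,1} = (4·28.9464475 − 32.3740957) / 3 = 27.8038981
I_{2,2} = (16·27.8038981 − 28.2877736) / 15 = 27.7716397
(Column j=1 coincides with Simpson's rule on the same nodes.)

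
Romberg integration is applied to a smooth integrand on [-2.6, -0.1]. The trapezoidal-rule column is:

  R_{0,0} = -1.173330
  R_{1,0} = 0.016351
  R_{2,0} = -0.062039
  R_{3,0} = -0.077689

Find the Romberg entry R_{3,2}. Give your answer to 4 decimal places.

-0.0826

Richardson extrapolation on the trapezoidal column (denominator 4−1=3):
R_{2,1} = (4·(-0.062039) − 0.016351) / 3 = -0.088169
R_{3,1} = (4·(-0.077689) − (-0.062039)) / 3 = -0.082906
R_{3,2} = (16·(-0.082906) − (-0.088169)) / 15 = -0.082555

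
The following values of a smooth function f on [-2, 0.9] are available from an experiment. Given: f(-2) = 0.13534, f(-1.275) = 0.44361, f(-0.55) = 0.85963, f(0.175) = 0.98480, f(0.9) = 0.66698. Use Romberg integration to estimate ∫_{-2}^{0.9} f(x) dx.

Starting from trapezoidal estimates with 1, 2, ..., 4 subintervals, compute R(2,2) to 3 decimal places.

1.986

R(0,0) (trapezoid, 1 panel, h=2.9000): 1.16336
R(1,0) (trapezoid, 2 panels, h=1.4500): 1.82815
R(2,0) (trapezoid, 4 panels, h=0.7250): 1.94967
R(1,1) = 1.82815 + (1.82815 − 1.16336)/3 = 2.04975
R(2,1) = 1.94967 + (1.94967 − 1.82815)/3 = 1.99018
R(2,2) = 1.99018 + (1.99018 − 2.04975)/15 = 1.98621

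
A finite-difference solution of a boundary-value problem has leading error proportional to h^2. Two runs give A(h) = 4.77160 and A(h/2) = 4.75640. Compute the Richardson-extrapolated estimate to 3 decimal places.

4.751

The leading error scales as h^2; refining by a factor of 2 reduces it by 2^2 = 4.
Extrapolated value = (4·A(h/2) − A(h)) / (4 − 1)
= (4·4.75640 − 4.77160) / 3
= 14.25400 / 3 = 4.75133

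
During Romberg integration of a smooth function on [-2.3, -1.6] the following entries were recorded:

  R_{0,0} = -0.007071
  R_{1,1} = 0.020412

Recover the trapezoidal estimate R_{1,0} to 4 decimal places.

From R_{1,1} = (4·R_{1,0} − R_{0,0})/3, solve for R_{1,0}:
4·R_{1,0} = 3·0.020412 + (-0.007071) = 0.054165
R_{1,0} = 0.013541

0.0135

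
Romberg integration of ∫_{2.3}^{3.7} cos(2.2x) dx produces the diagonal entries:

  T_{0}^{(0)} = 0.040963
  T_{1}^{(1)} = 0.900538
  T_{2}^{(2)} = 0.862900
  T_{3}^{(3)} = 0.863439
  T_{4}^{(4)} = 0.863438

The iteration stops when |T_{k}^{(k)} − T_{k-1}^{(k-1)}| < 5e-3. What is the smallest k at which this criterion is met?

k = 3

|T_{1}^{(1)} − T_{0}^{(0)}| = 0.859575 ≥ 5e-3
|T_{2}^{(2)} − T_{1}^{(1)}| = 0.037638 ≥ 5e-3
|T_{3}^{(3)} − T_{2}^{(2)}| = 0.000539 < 5e-3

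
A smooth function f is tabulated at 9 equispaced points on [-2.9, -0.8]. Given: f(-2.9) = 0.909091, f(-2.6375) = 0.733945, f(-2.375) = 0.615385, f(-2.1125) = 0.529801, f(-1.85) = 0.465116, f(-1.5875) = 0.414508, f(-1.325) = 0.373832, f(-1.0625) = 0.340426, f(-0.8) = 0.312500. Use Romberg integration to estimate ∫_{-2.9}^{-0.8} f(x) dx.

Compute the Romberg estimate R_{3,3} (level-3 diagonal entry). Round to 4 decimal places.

1.0679

R_{0,0} (trapezoid, 1 panel, h=2.1000): 1.282671
R_{1,0} (trapezoid, 2 panels, h=1.0500): 1.129707
R_{2,0} (trapezoid, 4 panels, h=0.5250): 1.084192
R_{3,0} (trapezoid, 8 panels, h=0.2625): 1.072000
R_{1,1} = 1.129707 + (1.129707 − 1.282671)/3 = 1.078719
R_{2,1} = 1.084192 + (1.084192 − 1.129707)/3 = 1.069020
R_{3,1} = 1.072000 + (1.072000 − 1.084192)/3 = 1.067936
R_{2,2} = 1.069020 + (1.069020 − 1.078719)/15 = 1.068373
R_{3,2} = 1.067936 + (1.067936 − 1.069020)/15 = 1.067864
R_{3,3} = 1.067864 + (1.067864 − 1.068373)/63 = 1.067856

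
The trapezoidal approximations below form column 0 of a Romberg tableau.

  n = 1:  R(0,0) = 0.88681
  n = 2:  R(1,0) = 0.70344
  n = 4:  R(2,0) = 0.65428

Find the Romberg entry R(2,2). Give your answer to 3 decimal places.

R(1,1) = 0.70344 + (0.70344 − 0.88681)/3 = 0.64232
R(2,1) = (4·0.65428 − 0.70344) / 3 = 0.63789
R(2,2) = 0.63789 + (0.63789 − 0.64232)/15 = 0.63759

0.638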